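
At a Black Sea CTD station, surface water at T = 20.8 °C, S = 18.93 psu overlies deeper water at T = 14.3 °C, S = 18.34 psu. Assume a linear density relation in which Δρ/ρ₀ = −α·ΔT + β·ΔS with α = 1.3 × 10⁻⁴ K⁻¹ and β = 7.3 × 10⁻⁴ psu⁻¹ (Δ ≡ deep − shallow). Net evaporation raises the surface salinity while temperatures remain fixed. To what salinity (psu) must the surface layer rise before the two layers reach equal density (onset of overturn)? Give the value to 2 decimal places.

19.50 psu

Neutral buoyancy requires −α(T_deep − T_surf) + β(S_deep − S_surf′) = 0.
S_surf′ = S_deep − (α/β)·ΔT = 18.34 − (1.3 × 10⁻⁴/7.3 × 10⁻⁴)·(-6.5) = 19.4975 psu.
Increase required: 19.4975 − 18.93 = 0.5675 psu.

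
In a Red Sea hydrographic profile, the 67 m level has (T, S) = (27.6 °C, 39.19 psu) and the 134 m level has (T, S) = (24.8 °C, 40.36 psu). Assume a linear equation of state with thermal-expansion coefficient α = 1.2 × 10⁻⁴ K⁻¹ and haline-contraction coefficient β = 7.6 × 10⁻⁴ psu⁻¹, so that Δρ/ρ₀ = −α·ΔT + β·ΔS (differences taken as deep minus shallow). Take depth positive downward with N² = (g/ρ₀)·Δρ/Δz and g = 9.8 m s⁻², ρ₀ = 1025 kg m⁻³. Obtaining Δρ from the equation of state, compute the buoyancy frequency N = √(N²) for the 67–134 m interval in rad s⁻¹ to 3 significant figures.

0.0134 rad s⁻¹

ΔT = -2.8 K, ΔS = +1.17 psu (deep − shallow).
Δρ/ρ₀ = −αΔT + βΔS = 3.36 × 10⁻⁴ + 8.892 × 10⁻⁴ = 1.2252 × 10⁻³, so Δρ ≈ 1.256 kg m⁻³.
N² = (g/ρ₀)·Δρ/Δz = g·(Δρ/ρ₀)/Δz = 9.8 × 1.2252 × 10⁻³ / 67 = 1.7921 × 10⁻⁴ s⁻².
N = √(1.7921 × 10⁻⁴) = 0.013387 rad s⁻¹ ≈ 0.0134 rad s⁻¹.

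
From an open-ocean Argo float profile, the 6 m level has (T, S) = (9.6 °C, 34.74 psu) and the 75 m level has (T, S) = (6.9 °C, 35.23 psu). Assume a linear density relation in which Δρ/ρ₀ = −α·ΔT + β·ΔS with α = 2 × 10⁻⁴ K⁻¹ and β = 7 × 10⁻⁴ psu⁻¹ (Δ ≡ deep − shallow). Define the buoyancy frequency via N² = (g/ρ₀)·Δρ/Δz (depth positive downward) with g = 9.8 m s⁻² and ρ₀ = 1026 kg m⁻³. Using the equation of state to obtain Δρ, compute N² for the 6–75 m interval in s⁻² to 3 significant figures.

ΔT = -2.7 K, ΔS = +0.49 psu (deep − shallow).
Δρ/ρ₀ = −αΔT + βΔS = 5.40 × 10⁻⁴ + 3.43 × 10⁻⁴ = 8.83 × 10⁻⁴, so Δρ ≈ 0.9060 kg m⁻³.
N² = (g/ρ₀)·Δρ/Δz = g·(Δρ/ρ₀)/Δz = 9.8 × 8.83 × 10⁻⁴ / 69 = 1.2541 × 10⁻⁴ s⁻² ≈ 1.25 × 10⁻⁴ s⁻².

1.25 × 10⁻⁴ s⁻²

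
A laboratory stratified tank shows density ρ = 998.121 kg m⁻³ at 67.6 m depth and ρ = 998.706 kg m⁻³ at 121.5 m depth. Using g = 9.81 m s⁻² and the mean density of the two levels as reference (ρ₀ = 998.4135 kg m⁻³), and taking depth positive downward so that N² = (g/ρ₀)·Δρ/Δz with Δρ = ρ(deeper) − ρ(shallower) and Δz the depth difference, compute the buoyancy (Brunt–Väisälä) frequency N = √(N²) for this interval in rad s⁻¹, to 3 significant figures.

0.0103 rad s⁻¹

Δρ = 998.706 − 998.121 = 0.585 kg m⁻³ over Δz = 121.5 − 67.6 = 53.9 m.
N² = (9.81/998.4135) × (0.585/53.9) = 1.0664 × 10⁻⁴ s⁻².
N = √(1.0664 × 10⁻⁴) = 0.010327 rad s⁻¹ ≈ 0.0103 rad s⁻¹.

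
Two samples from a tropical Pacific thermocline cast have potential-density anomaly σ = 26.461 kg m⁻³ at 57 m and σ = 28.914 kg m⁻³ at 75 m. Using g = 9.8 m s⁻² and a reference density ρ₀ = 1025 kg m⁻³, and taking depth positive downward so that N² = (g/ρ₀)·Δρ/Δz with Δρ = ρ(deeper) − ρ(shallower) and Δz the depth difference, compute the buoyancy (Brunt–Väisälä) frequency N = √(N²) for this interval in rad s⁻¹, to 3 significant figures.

Δρ = 1028.914 − 1026.461 = 2.453 kg m⁻³ over Δz = 75 − 57 = 18 m.
N² = (9.8/1025) × (2.453/18) = 1.3029 × 10⁻³ s⁻².
N = √(1.3029 × 10⁻³) = 0.036096 rad s⁻¹ ≈ 0.0361 rad s⁻¹.

0.0361 rad s⁻¹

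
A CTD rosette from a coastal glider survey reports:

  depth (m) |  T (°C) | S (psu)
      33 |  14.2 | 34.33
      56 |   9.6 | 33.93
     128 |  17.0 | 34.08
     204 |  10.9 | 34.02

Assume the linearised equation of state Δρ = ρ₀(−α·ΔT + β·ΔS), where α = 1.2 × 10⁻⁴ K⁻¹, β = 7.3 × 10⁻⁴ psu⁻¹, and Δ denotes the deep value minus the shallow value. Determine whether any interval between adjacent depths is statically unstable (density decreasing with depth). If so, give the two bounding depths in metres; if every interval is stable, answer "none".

56–128 m

Evaluate Δρ/ρ₀ = −αΔT + βΔS across each adjacent pair:
  33–56 m: −αΔT+βΔS = −(1.2 × 10⁻⁴)(-4.6)+(7.3 × 10⁻⁴)(-0.40) = 2.6 × 10⁻⁴ → stable
  56–128 m: −αΔT+βΔS = −(1.2 × 10⁻⁴)(+7.4)+(7.3 × 10⁻⁴)(+0.15) = -7.8 × 10⁻⁴ → UNSTABLE
  128–204 m: −αΔT+βΔS = −(1.2 × 10⁻⁴)(-6.1)+(7.3 × 10⁻⁴)(-0.06) = 6.9 × 10⁻⁴ → stable
The 56–128 m interval has Δρ < 0: lighter water underlies denser water.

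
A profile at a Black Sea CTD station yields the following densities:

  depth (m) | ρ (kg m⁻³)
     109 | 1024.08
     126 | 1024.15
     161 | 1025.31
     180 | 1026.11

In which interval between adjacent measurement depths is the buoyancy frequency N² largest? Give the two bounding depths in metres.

161–180 m

Compute the density gradient over each adjacent pair:
  109–126 m: Δρ/Δz = 0.07/17 = 4.1 × 10⁻³ kg m⁻⁴
  126–161 m: Δρ/Δz = 1.16/35 = 0.033 kg m⁻⁴
  161–180 m: Δρ/Δz = 0.80/19 = 0.042 kg m⁻⁴
The largest gradient is in the 161–180 m interval — the pycnocline.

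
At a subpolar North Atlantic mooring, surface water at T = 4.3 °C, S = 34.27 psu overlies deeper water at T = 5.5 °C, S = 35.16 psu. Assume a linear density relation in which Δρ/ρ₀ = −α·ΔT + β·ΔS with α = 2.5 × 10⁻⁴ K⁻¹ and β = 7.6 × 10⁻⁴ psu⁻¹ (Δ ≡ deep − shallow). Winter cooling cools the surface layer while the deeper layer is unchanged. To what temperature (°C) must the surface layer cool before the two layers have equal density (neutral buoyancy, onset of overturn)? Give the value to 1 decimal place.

Neutral buoyancy requires Δρ = 0, i.e. −α(T_deep − T_surf′) + β(S_deep − S_surf) = 0.
T_surf′ = T_deep − (β/α)·ΔS = 5.5 − (7.6 × 10⁻⁴/2.5 × 10⁻⁴)·(+0.89) = 2.794 °C.
Cooling required: 4.3 − (2.794) = 1.506 °C.

2.8 °C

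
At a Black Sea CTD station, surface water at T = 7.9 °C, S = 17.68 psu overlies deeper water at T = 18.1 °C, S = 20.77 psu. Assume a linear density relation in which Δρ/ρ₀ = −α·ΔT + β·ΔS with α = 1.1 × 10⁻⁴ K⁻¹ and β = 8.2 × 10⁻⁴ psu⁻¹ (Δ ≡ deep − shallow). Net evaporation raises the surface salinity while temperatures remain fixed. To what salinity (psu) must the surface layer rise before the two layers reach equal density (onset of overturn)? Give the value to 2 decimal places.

19.40 psu

Neutral buoyancy requires −α(T_deep − T_surf) + β(S_deep − S_surf′) = 0.
S_surf′ = S_deep − (α/β)·ΔT = 20.77 − (1.1 × 10⁻⁴/8.2 × 10⁻⁴)·(+10.2) = 19.4017 psu.
Increase required: 19.4017 − 17.68 = 1.7217 psu.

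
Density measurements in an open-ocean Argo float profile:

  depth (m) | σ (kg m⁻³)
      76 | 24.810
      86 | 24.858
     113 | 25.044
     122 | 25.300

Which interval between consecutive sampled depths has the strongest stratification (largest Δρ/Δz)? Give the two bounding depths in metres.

Compute the density gradient over each adjacent pair:
  76–86 m: Δρ/Δz = 0.048/10 = 4.8 × 10⁻³ kg m⁻⁴
  86–113 m: Δρ/Δz = 0.186/27 = 6.9 × 10⁻³ kg m⁻⁴
  113–122 m: Δρ/Δz = 0.256/9 = 0.028 kg m⁻⁴
The largest gradient is in the 113–122 m interval — the pycnocline.

113–122 m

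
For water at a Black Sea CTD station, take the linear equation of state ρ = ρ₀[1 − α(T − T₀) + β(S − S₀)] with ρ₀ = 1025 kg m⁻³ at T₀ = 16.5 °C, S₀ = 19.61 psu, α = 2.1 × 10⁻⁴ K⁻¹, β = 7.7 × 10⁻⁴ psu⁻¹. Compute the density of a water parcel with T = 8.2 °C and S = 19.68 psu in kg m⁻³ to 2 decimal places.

1026.84 kg m⁻³

T − T₀ = -8.3 K, S − S₀ = +0.07 psu.
Bracket = 1 − α·(-8.3) + β·(+0.07) = 1 + (1.7969 × 10⁻³) = 1.0017969.
ρ = 1025 × 1.0017969 = 1026.84 kg m⁻³.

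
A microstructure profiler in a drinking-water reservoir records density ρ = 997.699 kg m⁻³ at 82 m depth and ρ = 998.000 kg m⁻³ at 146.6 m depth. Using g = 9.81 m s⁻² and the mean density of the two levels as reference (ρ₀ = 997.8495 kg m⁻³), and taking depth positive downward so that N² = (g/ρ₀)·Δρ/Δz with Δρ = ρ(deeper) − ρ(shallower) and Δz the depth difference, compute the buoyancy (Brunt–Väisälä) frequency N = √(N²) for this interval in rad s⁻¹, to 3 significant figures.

Δρ = 998.000 − 997.699 = 0.301 kg m⁻³ over Δz = 146.6 − 82 = 64.6 m.
N² = (9.81/997.8495) × (0.301/64.6) = 4.5808 × 10⁻⁵ s⁻².
N = √(4.5808 × 10⁻⁵) = 6.7682 × 10⁻³ rad s⁻¹ ≈ 6.77 × 10⁻³ rad s⁻¹.
A positive N² confirms static stability across the interval.

6.77 × 10⁻³ rad s⁻¹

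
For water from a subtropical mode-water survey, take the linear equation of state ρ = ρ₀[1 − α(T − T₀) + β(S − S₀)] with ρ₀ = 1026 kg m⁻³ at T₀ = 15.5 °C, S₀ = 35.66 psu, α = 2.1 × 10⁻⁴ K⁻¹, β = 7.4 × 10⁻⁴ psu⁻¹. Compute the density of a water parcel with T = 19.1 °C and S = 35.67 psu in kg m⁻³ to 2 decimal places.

T − T₀ = +3.6 K, S − S₀ = +0.01 psu.
Bracket = 1 − α·(+3.6) + β·(+0.01) = 1 + (-7.486 × 10⁻⁴) = 0.9992514.
ρ = 1026 × 0.9992514 = 1025.23 kg m⁻³.

1025.23 kg m⁻³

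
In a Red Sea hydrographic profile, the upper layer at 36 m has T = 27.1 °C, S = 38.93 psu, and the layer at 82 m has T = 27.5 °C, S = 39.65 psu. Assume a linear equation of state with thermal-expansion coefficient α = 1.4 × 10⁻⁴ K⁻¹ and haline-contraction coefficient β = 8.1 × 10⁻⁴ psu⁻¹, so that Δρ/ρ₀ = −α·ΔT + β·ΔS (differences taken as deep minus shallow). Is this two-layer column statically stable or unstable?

ΔT = 27.5 − 27.1 = +0.4 K and ΔS = 39.65 − 38.93 = +0.72 psu (deep − shallow).
−αΔT = -5.60 × 10⁻⁵; βΔS = 5.832 × 10⁻⁴; sum Δρ/ρ₀ = 5.272 × 10⁻⁴.
Δρ/ρ₀ > 0, so Δρ > 0: deeper water is denser → statically stable.

stable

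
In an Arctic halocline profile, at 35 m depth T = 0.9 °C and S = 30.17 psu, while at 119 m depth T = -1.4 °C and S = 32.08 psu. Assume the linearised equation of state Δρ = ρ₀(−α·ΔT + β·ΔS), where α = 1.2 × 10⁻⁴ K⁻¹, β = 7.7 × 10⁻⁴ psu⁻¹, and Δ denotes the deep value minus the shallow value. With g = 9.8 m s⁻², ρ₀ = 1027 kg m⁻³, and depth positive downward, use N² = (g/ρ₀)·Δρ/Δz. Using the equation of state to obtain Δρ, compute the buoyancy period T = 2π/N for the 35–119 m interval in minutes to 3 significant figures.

ΔT = -2.3 K, ΔS = +1.91 psu (deep − shallow).
Δρ/ρ₀ = −αΔT + βΔS = 2.76 × 10⁻⁴ + 1.4707 × 10⁻³ = 1.7467 × 10⁻³, so Δρ ≈ 1.794 kg m⁻³.
N² = (g/ρ₀)·Δρ/Δz = g·(Δρ/ρ₀)/Δz = 9.8 × 1.7467 × 10⁻³ / 84 = 2.0378 × 10⁻⁴ s⁻².
N = √(2.0378 × 10⁻⁴) = 0.014275 rad s⁻¹ → T = 2π/N = 440.15 s = 7.3358 min ≈ 7.34 min.

7.34 min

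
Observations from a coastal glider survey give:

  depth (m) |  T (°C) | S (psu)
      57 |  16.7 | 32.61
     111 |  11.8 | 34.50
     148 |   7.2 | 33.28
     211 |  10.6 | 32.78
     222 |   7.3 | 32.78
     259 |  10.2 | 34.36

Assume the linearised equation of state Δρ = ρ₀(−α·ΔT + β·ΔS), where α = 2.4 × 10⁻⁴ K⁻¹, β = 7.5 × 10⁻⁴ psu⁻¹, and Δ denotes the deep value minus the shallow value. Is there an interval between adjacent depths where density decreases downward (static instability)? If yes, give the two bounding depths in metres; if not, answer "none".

148–211 m

Evaluate Δρ/ρ₀ = −αΔT + βΔS across each adjacent pair:
  57–111 m: −αΔT+βΔS = −(2.4 × 10⁻⁴)(-4.9)+(7.5 × 10⁻⁴)(+1.89) = 2.6 × 10⁻³ → stable
  111–148 m: −αΔT+βΔS = −(2.4 × 10⁻⁴)(-4.6)+(7.5 × 10⁻⁴)(-1.22) = 1.9 × 10⁻⁴ → stable
  148–211 m: −αΔT+βΔS = −(2.4 × 10⁻⁴)(+3.4)+(7.5 × 10⁻⁴)(-0.50) = -1.2 × 10⁻³ → UNSTABLE
  211–222 m: −αΔT+βΔS = −(2.4 × 10⁻⁴)(-3.3)+(7.5 × 10⁻⁴)(+0.00) = 7.9 × 10⁻⁴ → stable
  222–259 m: −αΔT+βΔS = −(2.4 × 10⁻⁴)(+2.9)+(7.5 × 10⁻⁴)(+1.58) = 4.9 × 10⁻⁴ → stable
The 148–211 m interval has Δρ < 0: lighter water underlies denser water.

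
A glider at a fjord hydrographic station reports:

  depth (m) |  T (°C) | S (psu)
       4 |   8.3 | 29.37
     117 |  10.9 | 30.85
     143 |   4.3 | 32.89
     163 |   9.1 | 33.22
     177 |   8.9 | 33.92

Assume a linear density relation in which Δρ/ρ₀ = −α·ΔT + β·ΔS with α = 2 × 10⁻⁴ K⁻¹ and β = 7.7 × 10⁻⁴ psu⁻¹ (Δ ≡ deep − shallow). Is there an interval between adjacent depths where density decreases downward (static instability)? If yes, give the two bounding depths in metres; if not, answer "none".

Evaluate Δρ/ρ₀ = −αΔT + βΔS across each adjacent pair:
  4–117 m: −αΔT+βΔS = −(2 × 10⁻⁴)(+2.6)+(7.7 × 10⁻⁴)(+1.48) = 6.2 × 10⁻⁴ → stable
  117–143 m: −αΔT+βΔS = −(2 × 10⁻⁴)(-6.6)+(7.7 × 10⁻⁴)(+2.04) = 2.9 × 10⁻³ → stable
  143–163 m: −αΔT+βΔS = −(2 × 10⁻⁴)(+4.8)+(7.7 × 10⁻⁴)(+0.33) = -7.1 × 10⁻⁴ → UNSTABLE
  163–177 m: −αΔT+βΔS = −(2 × 10⁻⁴)(-0.2)+(7.7 × 10⁻⁴)(+0.70) = 5.8 × 10⁻⁴ → stable
The 143–163 m interval has Δρ < 0: lighter water underlies denser water.

143–163 m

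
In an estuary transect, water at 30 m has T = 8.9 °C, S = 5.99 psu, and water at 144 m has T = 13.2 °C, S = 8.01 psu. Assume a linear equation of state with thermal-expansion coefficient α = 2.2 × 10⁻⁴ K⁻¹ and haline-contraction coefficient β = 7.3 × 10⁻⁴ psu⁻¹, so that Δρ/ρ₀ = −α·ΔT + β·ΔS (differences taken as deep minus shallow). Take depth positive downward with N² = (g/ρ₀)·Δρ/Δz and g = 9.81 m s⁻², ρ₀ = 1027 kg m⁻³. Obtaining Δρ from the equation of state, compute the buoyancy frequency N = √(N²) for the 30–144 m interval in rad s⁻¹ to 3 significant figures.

ΔT = +4.3 K, ΔS = +2.02 psu (deep − shallow).
Δρ/ρ₀ = −αΔT + βΔS = -9.46 × 10⁻⁴ + 1.4746 × 10⁻³ = 5.286 × 10⁻⁴, so Δρ ≈ 0.5429 kg m⁻³.
N² = (g/ρ₀)·Δρ/Δz = g·(Δρ/ρ₀)/Δz = 9.81 × 5.286 × 10⁻⁴ / 114 = 4.5487 × 10⁻⁵ s⁻².
N = √(4.5487 × 10⁻⁵) = 6.7444 × 10⁻³ rad s⁻¹ ≈ 6.74 × 10⁻³ rad s⁻¹.

6.74 × 10⁻³ rad s⁻¹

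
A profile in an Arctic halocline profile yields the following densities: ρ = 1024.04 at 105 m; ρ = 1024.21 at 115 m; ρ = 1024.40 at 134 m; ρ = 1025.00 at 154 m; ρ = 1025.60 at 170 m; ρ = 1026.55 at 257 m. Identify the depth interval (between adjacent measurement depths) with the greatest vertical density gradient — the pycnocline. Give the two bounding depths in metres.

154–170 m

Compute the density gradient over each adjacent pair:
  105–115 m: Δρ/Δz = 0.17/10 = 0.017 kg m⁻⁴
  115–134 m: Δρ/Δz = 0.19/19 = 0.010 kg m⁻⁴
  134–154 m: Δρ/Δz = 0.60/20 = 0.030 kg m⁻⁴
  154–170 m: Δρ/Δz = 0.60/16 = 0.037 kg m⁻⁴
  170–257 m: Δρ/Δz = 0.95/87 = 0.011 kg m⁻⁴
The largest gradient is in the 154–170 m interval — the pycnocline.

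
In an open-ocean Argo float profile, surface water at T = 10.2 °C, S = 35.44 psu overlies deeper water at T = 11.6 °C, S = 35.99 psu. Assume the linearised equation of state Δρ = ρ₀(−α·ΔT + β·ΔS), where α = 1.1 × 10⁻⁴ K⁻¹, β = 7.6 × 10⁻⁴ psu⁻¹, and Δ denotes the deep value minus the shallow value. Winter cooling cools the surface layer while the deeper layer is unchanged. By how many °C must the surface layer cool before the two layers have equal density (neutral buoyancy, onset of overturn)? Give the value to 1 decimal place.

Neutral buoyancy requires Δρ = 0, i.e. −α(T_deep − T_surf′) + β(S_deep − S_surf) = 0.
T_surf′ = T_deep − (β/α)·ΔS = 11.6 − (7.6 × 10⁻⁴/1.1 × 10⁻⁴)·(+0.55) = 7.800 °C.
Cooling required: 10.2 − (7.800) = 2.400 °C.

2.4 °C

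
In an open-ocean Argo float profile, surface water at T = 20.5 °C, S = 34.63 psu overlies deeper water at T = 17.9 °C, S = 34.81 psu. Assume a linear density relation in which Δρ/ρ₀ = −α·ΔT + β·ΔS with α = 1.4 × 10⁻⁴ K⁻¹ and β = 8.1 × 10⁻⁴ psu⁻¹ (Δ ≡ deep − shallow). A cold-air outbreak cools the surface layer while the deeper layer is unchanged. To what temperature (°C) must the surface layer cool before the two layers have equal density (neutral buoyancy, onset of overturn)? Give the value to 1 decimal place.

16.9 °C

Neutral buoyancy requires Δρ = 0, i.e. −α(T_deep − T_surf′) + β(S_deep − S_surf) = 0.
T_surf′ = T_deep − (β/α)·ΔS = 17.9 − (8.1 × 10⁻⁴/1.4 × 10⁻⁴)·(+0.18) = 16.859 °C.
Cooling required: 20.5 − (16.859) = 3.641 °C.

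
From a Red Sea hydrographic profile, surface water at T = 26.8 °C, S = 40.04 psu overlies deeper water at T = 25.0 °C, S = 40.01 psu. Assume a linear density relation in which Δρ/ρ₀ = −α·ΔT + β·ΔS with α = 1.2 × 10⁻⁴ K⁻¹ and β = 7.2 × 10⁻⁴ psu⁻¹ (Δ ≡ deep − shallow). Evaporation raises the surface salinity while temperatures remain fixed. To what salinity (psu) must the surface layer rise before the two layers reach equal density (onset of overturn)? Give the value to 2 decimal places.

Neutral buoyancy requires −α(T_deep − T_surf) + β(S_deep − S_surf′) = 0.
S_surf′ = S_deep − (α/β)·ΔT = 40.01 − (1.2 × 10⁻⁴/7.2 × 10⁻⁴)·(-1.8) = 40.3100 psu.
Increase required: 40.3100 − 40.04 = 0.2700 psu.

40.31 psu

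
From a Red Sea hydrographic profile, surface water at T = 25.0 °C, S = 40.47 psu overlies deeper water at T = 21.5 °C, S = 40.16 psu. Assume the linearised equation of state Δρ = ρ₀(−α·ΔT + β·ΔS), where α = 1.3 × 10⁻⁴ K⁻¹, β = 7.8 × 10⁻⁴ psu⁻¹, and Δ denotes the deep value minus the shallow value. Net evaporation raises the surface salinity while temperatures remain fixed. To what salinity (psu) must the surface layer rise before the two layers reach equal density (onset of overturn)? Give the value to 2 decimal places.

Neutral buoyancy requires −α(T_deep − T_surf) + β(S_deep − S_surf′) = 0.
S_surf′ = S_deep − (α/β)·ΔT = 40.16 − (1.3 × 10⁻⁴/7.8 × 10⁻⁴)·(-3.5) = 40.7433 psu.
Increase required: 40.7433 − 40.47 = 0.2733 psu.

40.74 psu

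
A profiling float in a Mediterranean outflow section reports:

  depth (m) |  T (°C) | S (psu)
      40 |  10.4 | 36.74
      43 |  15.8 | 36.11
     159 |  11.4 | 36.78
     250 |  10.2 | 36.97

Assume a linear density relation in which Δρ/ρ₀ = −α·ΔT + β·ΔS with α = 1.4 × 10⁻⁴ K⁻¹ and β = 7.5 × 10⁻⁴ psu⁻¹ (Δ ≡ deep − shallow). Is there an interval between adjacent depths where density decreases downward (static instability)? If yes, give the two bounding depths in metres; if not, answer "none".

Evaluate Δρ/ρ₀ = −αΔT + βΔS across each adjacent pair:
  40–43 m: −αΔT+βΔS = −(1.4 × 10⁻⁴)(+5.4)+(7.5 × 10⁻⁴)(-0.63) = -1.2 × 10⁻³ → UNSTABLE
  43–159 m: −αΔT+βΔS = −(1.4 × 10⁻⁴)(-4.4)+(7.5 × 10⁻⁴)(+0.67) = 1.1 × 10⁻³ → stable
  159–250 m: −αΔT+βΔS = −(1.4 × 10⁻⁴)(-1.2)+(7.5 × 10⁻⁴)(+0.19) = 3.1 × 10⁻⁴ → stable
The 40–43 m interval has Δρ < 0: lighter water underlies denser water.

40–43 m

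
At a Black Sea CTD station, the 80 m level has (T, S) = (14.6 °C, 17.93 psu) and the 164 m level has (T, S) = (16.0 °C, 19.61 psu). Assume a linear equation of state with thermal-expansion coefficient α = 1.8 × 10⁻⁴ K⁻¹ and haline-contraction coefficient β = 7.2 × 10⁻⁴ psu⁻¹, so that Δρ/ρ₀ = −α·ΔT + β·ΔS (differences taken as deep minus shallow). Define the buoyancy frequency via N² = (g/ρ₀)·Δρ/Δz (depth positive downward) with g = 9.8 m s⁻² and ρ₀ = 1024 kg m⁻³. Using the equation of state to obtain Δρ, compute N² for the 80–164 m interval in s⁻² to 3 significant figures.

ΔT = +1.4 K, ΔS = +1.68 psu (deep − shallow).
Δρ/ρ₀ = −αΔT + βΔS = -2.52 × 10⁻⁴ + 1.2096 × 10⁻³ = 9.576 × 10⁻⁴, so Δρ ≈ 0.9806 kg m⁻³.
N² = (g/ρ₀)·Δρ/Δz = g·(Δρ/ρ₀)/Δz = 9.8 × 9.576 × 10⁻⁴ / 84 = 1.1172 × 10⁻⁴ s⁻² ≈ 1.12 × 10⁻⁴ s⁻².

1.12 × 10⁻⁴ s⁻²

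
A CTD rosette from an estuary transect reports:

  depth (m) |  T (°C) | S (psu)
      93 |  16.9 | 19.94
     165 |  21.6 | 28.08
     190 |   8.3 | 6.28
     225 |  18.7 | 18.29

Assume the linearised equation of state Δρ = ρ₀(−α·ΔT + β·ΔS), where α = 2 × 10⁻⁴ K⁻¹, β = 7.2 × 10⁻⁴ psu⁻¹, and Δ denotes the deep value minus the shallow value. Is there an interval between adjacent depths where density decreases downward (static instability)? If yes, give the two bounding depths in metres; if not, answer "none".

165–190 m

Evaluate Δρ/ρ₀ = −αΔT + βΔS across each adjacent pair:
  93–165 m: −αΔT+βΔS = −(2 × 10⁻⁴)(+4.7)+(7.2 × 10⁻⁴)(+8.14) = 4.9 × 10⁻³ → stable
  165–190 m: −αΔT+βΔS = −(2 × 10⁻⁴)(-13.3)+(7.2 × 10⁻⁴)(-21.80) = -0.013 → UNSTABLE
  190–225 m: −αΔT+βΔS = −(2 × 10⁻⁴)(+10.4)+(7.2 × 10⁻⁴)(+12.01) = 6.6 × 10⁻³ → stable
The 165–190 m interval has Δρ < 0: lighter water underlies denser water.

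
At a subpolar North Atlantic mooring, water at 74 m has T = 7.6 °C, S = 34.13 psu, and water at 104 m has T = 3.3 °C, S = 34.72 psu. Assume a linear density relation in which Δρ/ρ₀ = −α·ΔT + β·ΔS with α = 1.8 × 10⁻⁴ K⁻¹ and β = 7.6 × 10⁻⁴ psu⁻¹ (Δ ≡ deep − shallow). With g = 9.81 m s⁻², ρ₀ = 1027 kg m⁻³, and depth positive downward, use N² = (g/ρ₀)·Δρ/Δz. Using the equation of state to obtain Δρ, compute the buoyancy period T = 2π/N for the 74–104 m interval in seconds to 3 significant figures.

ΔT = -4.3 K, ΔS = +0.59 psu (deep − shallow).
Δρ/ρ₀ = −αΔT + βΔS = 7.74 × 10⁻⁴ + 4.484 × 10⁻⁴ = 1.2224 × 10⁻³, so Δρ ≈ 1.255 kg m⁻³.
N² = (g/ρ₀)·Δρ/Δz = g·(Δρ/ρ₀)/Δz = 9.81 × 1.2224 × 10⁻³ / 30 = 3.9972 × 10⁻⁴ s⁻².
N = √(3.9972 × 10⁻⁴) = 0.019993 rad s⁻¹ → T = 2π/N = 314.27 s ≈ 314 s.

314 s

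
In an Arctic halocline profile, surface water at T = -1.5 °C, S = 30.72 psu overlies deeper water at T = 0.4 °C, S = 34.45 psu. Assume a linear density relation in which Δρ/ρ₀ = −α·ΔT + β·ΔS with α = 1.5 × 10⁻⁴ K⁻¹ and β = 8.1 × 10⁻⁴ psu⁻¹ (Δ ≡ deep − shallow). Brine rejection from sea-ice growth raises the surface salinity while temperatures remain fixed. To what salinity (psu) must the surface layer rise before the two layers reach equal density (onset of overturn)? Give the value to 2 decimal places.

Neutral buoyancy requires −α(T_deep − T_surf) + β(S_deep − S_surf′) = 0.
S_surf′ = S_deep − (α/β)·ΔT = 34.45 − (1.5 × 10⁻⁴/8.1 × 10⁻⁴)·(+1.9) = 34.0981 psu.
Increase required: 34.0981 − 30.72 = 3.3781 psu.

34.10 psu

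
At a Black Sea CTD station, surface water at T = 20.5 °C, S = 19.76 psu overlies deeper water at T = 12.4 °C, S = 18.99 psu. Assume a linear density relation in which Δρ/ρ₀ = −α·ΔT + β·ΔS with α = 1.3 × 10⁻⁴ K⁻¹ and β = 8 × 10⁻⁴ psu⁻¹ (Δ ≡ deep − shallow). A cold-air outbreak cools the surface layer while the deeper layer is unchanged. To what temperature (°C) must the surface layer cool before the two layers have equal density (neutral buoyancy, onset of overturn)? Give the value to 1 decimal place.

Neutral buoyancy requires Δρ = 0, i.e. −α(T_deep − T_surf′) + β(S_deep − S_surf) = 0.
T_surf′ = T_deep − (β/α)·ΔS = 12.4 − (8 × 10⁻⁴/1.3 × 10⁻⁴)·(-0.77) = 17.138 °C.
Cooling required: 20.5 − (17.138) = 3.362 °C.

17.1 °C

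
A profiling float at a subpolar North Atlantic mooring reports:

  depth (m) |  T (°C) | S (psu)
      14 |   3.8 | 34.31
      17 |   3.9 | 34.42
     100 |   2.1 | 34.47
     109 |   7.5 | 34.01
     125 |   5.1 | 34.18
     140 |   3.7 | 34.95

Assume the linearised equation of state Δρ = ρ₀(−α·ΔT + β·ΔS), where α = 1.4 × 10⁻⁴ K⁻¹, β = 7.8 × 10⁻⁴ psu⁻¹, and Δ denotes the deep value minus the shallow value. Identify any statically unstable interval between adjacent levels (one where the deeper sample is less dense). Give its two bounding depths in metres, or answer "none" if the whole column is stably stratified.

Evaluate Δρ/ρ₀ = −αΔT + βΔS across each adjacent pair:
  14–17 m: −αΔT+βΔS = −(1.4 × 10⁻⁴)(+0.1)+(7.8 × 10⁻⁴)(+0.11) = 7.2 × 10⁻⁵ → stable
  17–100 m: −αΔT+βΔS = −(1.4 × 10⁻⁴)(-1.8)+(7.8 × 10⁻⁴)(+0.05) = 2.9 × 10⁻⁴ → stable
  100–109 m: −αΔT+βΔS = −(1.4 × 10⁻⁴)(+5.4)+(7.8 × 10⁻⁴)(-0.46) = -1.1 × 10⁻³ → UNSTABLE
  109–125 m: −αΔT+βΔS = −(1.4 × 10⁻⁴)(-2.4)+(7.8 × 10⁻⁴)(+0.17) = 4.7 × 10⁻⁴ → stable
  125–140 m: −αΔT+βΔS = −(1.4 × 10⁻⁴)(-1.4)+(7.8 × 10⁻⁴)(+0.77) = 8.0 × 10⁻⁴ → stable
The 100–109 m interval has Δρ < 0: lighter water underlies denser water.

100–109 m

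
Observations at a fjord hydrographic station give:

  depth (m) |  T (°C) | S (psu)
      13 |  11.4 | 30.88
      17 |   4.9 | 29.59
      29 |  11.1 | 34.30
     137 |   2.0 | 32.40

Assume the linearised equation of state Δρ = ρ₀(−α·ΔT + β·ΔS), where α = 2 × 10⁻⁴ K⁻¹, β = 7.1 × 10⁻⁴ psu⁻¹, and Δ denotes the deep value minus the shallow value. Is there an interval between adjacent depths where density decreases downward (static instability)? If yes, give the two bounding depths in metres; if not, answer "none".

none

Evaluate Δρ/ρ₀ = −αΔT + βΔS across each adjacent pair:
  13–17 m: −αΔT+βΔS = −(2 × 10⁻⁴)(-6.5)+(7.1 × 10⁻⁴)(-1.29) = 3.8 × 10⁻⁴ → stable
  17–29 m: −αΔT+βΔS = −(2 × 10⁻⁴)(+6.2)+(7.1 × 10⁻⁴)(+4.71) = 2.1 × 10⁻³ → stable
  29–137 m: −αΔT+βΔS = −(2 × 10⁻⁴)(-9.1)+(7.1 × 10⁻⁴)(-1.90) = 4.7 × 10⁻⁴ → stable
Every interval has Δρ > 0: the column is stably stratified throughout.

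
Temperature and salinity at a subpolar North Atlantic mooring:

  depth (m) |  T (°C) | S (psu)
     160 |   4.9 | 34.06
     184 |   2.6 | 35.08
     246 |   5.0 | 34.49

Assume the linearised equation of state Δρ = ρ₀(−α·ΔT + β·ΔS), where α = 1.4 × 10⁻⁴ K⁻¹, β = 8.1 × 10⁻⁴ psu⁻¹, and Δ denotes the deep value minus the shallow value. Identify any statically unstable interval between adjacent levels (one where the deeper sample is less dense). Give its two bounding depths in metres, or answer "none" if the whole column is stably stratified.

Evaluate Δρ/ρ₀ = −αΔT + βΔS across each adjacent pair:
  160–184 m: −αΔT+βΔS = −(1.4 × 10⁻⁴)(-2.3)+(8.1 × 10⁻⁴)(+1.02) = 1.1 × 10⁻³ → stable
  184–246 m: −αΔT+βΔS = −(1.4 × 10⁻⁴)(+2.4)+(8.1 × 10⁻⁴)(-0.59) = -8.1 × 10⁻⁴ → UNSTABLE
The 184–246 m interval has Δρ < 0: lighter water underlies denser water.

184–246 m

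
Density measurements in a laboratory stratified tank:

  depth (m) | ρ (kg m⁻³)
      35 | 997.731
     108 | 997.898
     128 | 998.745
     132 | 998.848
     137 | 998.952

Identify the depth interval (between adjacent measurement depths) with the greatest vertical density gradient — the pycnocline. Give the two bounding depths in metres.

Compute the density gradient over each adjacent pair:
  35–108 m: Δρ/Δz = 0.167/73 = 2.3 × 10⁻³ kg m⁻⁴
  108–128 m: Δρ/Δz = 0.847/20 = 0.042 kg m⁻⁴
  128–132 m: Δρ/Δz = 0.103/4 = 0.026 kg m⁻⁴
  132–137 m: Δρ/Δz = 0.104/5 = 0.021 kg m⁻⁴
The largest gradient is in the 108–128 m interval — the pycnocline.

108–128 m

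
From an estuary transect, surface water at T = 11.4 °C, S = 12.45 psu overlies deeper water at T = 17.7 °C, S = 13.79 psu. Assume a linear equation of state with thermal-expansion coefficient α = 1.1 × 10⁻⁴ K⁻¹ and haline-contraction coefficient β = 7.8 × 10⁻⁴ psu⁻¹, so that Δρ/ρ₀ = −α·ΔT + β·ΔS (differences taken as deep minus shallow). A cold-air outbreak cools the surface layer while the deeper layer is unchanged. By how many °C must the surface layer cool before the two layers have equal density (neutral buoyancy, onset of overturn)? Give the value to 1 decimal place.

3.2 °C

Neutral buoyancy requires Δρ = 0, i.e. −α(T_deep − T_surf′) + β(S_deep − S_surf) = 0.
T_surf′ = T_deep − (β/α)·ΔS = 17.7 − (7.8 × 10⁻⁴/1.1 × 10⁻⁴)·(+1.34) = 8.198 °C.
Cooling required: 11.4 − (8.198) = 3.202 °C.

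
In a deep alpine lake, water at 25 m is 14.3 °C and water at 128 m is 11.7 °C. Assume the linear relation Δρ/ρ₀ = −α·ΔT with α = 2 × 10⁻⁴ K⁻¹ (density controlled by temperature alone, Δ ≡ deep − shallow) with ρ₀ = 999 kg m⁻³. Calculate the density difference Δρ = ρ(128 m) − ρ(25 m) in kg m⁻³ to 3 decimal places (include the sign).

ΔT = -2.6 K, Δρ/ρ₀ = −αΔT = 5.20 × 10⁻⁴.
Δρ = 999 × (5.20 × 10⁻⁴) = +0.519 kg m⁻³.
Positive Δρ: denser below, stable.

+0.519 kg m⁻³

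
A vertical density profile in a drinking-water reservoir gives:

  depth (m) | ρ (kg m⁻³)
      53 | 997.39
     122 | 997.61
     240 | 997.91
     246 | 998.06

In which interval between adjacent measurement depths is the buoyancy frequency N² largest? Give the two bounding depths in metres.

Compute the density gradient over each adjacent pair:
  53–122 m: Δρ/Δz = 0.22/69 = 3.2 × 10⁻³ kg m⁻⁴
  122–240 m: Δρ/Δz = 0.30/118 = 2.5 × 10⁻³ kg m⁻⁴
  240–246 m: Δρ/Δz = 0.15/6 = 0.025 kg m⁻⁴
The largest gradient is in the 240–246 m interval — the pycnocline.

240–246 m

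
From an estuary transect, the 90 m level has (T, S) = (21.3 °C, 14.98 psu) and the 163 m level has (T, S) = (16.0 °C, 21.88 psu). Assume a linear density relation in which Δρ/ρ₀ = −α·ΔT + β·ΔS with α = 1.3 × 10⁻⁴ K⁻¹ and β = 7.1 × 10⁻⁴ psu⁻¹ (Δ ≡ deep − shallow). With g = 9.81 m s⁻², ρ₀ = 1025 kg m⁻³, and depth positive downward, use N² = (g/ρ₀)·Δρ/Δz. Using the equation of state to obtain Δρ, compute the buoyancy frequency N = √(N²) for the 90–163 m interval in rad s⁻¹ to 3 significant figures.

0.0274 rad s⁻¹

ΔT = -5.3 K, ΔS = +6.90 psu (deep − shallow).
Δρ/ρ₀ = −αΔT + βΔS = 6.89 × 10⁻⁴ + 4.899 × 10⁻³ = 5.588 × 10⁻³, so Δρ ≈ 5.728 kg m⁻³.
N² = (g/ρ₀)·Δρ/Δz = g·(Δρ/ρ₀)/Δz = 9.81 × 5.588 × 10⁻³ / 73 = 7.5094 × 10⁻⁴ s⁻².
N = √(7.5094 × 10⁻⁴) = 0.027403 rad s⁻¹ ≈ 0.0274 rad s⁻¹.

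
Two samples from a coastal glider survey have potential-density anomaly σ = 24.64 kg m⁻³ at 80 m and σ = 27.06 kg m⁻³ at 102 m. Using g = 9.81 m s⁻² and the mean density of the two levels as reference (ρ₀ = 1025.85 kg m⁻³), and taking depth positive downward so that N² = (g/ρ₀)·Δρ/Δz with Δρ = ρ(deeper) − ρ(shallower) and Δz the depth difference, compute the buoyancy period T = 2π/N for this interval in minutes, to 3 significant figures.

Δρ = 1027.06 − 1024.64 = 2.42 kg m⁻³ over Δz = 102 − 80 = 22 m.
N² = (9.81/1025.85) × (2.42/22) = 1.0519 × 10⁻³ s⁻².
N = √(1.0519 × 10⁻³) = 0.032433 rad s⁻¹, so T = 2π/N = 193.73 s = 3.2288 min ≈ 3.23 min.

3.23 min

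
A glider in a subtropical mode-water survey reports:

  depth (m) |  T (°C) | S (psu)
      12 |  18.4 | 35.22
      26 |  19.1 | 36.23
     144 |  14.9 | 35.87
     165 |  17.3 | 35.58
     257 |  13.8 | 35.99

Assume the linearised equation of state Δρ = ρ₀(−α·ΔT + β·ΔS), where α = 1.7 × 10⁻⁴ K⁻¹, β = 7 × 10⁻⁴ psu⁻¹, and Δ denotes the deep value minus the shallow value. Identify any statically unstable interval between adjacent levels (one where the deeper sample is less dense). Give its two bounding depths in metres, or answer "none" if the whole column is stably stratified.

Evaluate Δρ/ρ₀ = −αΔT + βΔS across each adjacent pair:
  12–26 m: −αΔT+βΔS = −(1.7 × 10⁻⁴)(+0.7)+(7 × 10⁻⁴)(+1.01) = 5.9 × 10⁻⁴ → stable
  26–144 m: −αΔT+βΔS = −(1.7 × 10⁻⁴)(-4.2)+(7 × 10⁻⁴)(-0.36) = 4.6 × 10⁻⁴ → stable
  144–165 m: −αΔT+βΔS = −(1.7 × 10⁻⁴)(+2.4)+(7 × 10⁻⁴)(-0.29) = -6.1 × 10⁻⁴ → UNSTABLE
  165–257 m: −αΔT+βΔS = −(1.7 × 10⁻⁴)(-3.5)+(7 × 10⁻⁴)(+0.41) = 8.8 × 10⁻⁴ → stable
The 144–165 m interval has Δρ < 0: lighter water underlies denser water.

144–165 m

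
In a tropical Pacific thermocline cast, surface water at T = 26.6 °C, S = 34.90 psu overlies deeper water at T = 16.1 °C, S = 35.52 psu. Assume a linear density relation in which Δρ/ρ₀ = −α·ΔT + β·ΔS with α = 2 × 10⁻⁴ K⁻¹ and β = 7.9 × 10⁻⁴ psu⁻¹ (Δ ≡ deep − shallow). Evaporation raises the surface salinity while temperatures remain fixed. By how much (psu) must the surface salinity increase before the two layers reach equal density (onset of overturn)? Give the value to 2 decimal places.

3.28 psu

Neutral buoyancy requires −α(T_deep − T_surf) + β(S_deep − S_surf′) = 0.
S_surf′ = S_deep − (α/β)·ΔT = 35.52 − (2 × 10⁻⁴/7.9 × 10⁻⁴)·(-10.5) = 38.1782 psu.
Increase required: 38.1782 − 34.90 = 3.2782 psu.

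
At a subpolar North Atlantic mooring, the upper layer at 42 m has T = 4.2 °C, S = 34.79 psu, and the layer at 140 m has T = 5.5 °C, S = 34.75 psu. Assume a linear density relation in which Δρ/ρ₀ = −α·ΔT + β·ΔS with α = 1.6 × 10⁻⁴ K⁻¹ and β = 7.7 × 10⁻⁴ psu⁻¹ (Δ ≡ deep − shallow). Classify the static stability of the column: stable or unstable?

unstable

ΔT = 5.5 − 4.2 = +1.3 K and ΔS = 34.75 − 34.79 = -0.04 psu (deep − shallow).
−αΔT = -2.08 × 10⁻⁴; βΔS = -3.08 × 10⁻⁵; sum Δρ/ρ₀ = -2.388 × 10⁻⁴.
Δρ/ρ₀ < 0, so Δρ < 0: deeper water is lighter → statically unstable; the column would overturn.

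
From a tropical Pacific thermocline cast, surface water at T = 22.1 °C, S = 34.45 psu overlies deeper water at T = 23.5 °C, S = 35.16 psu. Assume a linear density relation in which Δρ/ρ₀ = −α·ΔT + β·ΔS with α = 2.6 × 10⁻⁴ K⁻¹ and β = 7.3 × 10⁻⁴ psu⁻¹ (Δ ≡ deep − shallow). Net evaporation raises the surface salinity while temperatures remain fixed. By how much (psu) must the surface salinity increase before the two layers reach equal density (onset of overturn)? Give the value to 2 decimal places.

Neutral buoyancy requires −α(T_deep − T_surf) + β(S_deep − S_surf′) = 0.
S_surf′ = S_deep − (α/β)·ΔT = 35.16 − (2.6 × 10⁻⁴/7.3 × 10⁻⁴)·(+1.4) = 34.6614 psu.
Increase required: 34.6614 − 34.45 = 0.2114 psu.

0.21 psu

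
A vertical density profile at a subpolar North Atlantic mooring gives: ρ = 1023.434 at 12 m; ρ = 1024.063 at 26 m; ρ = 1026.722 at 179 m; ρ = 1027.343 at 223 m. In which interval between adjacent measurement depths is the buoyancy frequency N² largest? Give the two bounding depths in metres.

Compute the density gradient over each adjacent pair:
  12–26 m: Δρ/Δz = 0.629/14 = 0.045 kg m⁻⁴
  26–179 m: Δρ/Δz = 2.659/153 = 0.017 kg m⁻⁴
  179–223 m: Δρ/Δz = 0.621/44 = 0.014 kg m⁻⁴
The largest gradient is in the 12–26 m interval — the pycnocline.

12–26 m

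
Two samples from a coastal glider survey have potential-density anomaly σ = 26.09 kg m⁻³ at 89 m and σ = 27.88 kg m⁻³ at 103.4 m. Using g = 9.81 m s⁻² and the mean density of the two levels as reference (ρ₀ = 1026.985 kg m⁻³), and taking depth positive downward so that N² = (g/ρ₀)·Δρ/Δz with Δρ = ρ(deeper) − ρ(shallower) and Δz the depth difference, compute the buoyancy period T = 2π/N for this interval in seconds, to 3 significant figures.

182 s

Δρ = 1027.88 − 1026.09 = 1.79 kg m⁻³ over Δz = 103.4 − 89 = 14.4 m.
N² = (9.81/1026.985) × (1.79/14.4) = 1.1874 × 10⁻³ s⁻².
N = √(1.1874 × 10⁻³) = 0.034459 rad s⁻¹, so T = 2π/N = 182.34 s ≈ 182 s.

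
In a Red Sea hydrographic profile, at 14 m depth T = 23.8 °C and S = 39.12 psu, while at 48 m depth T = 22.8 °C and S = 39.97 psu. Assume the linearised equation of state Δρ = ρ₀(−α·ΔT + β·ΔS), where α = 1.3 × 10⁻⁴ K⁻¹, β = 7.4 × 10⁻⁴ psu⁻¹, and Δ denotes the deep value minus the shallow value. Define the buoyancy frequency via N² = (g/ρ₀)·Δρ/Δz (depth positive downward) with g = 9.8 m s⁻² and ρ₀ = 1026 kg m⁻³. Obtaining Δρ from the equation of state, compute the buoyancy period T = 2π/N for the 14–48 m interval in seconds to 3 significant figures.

ΔT = -1.0 K, ΔS = +0.85 psu (deep − shallow).
Δρ/ρ₀ = −αΔT + βΔS = 1.30 × 10⁻⁴ + 6.29 × 10⁻⁴ = 7.59 × 10⁻⁴, so Δρ ≈ 0.7787 kg m⁻³.
N² = (g/ρ₀)·Δρ/Δz = g·(Δρ/ρ₀)/Δz = 9.8 × 7.59 × 10⁻⁴ / 34 = 2.1877 × 10⁻⁴ s⁻².
N = √(2.1877 × 10⁻⁴) = 0.014791 rad s⁻¹ → T = 2π/N = 424.80 s ≈ 425 s.

425 s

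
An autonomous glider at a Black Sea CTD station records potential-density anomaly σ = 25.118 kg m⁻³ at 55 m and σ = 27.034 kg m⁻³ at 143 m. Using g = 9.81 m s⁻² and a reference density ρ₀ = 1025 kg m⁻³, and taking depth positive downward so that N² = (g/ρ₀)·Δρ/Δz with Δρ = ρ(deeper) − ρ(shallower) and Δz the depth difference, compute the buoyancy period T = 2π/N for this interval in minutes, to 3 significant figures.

Δρ = 1027.034 − 1025.118 = 1.916 kg m⁻³ over Δz = 143 − 55 = 88 m.
N² = (9.81/1025) × (1.916/88) = 2.0838 × 10⁻⁴ s⁻².
N = √(2.0838 × 10⁻⁴) = 0.014435 rad s⁻¹, so T = 2π/N = 435.27 s = 7.2545 min ≈ 7.25 min.
Since Δρ > 0 the layer is stably stratified.

7.25 min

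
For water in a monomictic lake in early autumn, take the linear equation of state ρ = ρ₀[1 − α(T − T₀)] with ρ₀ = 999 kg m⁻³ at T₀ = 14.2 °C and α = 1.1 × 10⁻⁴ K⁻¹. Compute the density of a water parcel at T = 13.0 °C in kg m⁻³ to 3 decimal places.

999.132 kg m⁻³

T − T₀ = -1.2 K.
Bracket = 1 − α·(-1.2) = 1 + (1.32 × 10⁻⁴) = 1.0001320.
ρ = 999 × 1.0001320 = 999.132 kg m⁻³.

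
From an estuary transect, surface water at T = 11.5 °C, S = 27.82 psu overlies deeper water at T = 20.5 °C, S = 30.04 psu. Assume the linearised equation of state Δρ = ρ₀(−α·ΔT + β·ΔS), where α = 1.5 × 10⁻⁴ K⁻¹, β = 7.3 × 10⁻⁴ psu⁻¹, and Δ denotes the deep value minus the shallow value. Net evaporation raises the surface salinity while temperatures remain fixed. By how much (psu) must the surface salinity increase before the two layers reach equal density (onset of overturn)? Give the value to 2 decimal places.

0.37 psu

Neutral buoyancy requires −α(T_deep − T_surf) + β(S_deep − S_surf′) = 0.
S_surf′ = S_deep − (α/β)·ΔT = 30.04 − (1.5 × 10⁻⁴/7.3 × 10⁻⁴)·(+9.0) = 28.1907 psu.
Increase required: 28.1907 − 27.82 = 0.3707 psu.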